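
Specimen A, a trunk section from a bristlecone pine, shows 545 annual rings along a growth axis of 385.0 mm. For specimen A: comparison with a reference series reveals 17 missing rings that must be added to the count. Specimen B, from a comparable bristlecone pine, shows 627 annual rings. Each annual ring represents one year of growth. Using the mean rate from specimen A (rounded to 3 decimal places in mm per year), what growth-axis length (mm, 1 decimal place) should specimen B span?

Specimen A: true annual ring count = 545 + 17 = 562.
A: Mean rate = 385.0 mm / 562 years ≈ 0.685 mm/year.
B's length ≈ 0.685 × 627 = 429.5 mm.

429.5 mm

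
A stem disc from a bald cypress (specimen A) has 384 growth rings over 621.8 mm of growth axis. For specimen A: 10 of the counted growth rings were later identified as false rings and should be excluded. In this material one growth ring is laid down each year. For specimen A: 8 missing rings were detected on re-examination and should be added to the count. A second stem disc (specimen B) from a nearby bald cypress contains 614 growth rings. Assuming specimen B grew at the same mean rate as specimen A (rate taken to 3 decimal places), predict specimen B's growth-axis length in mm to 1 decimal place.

Specimen A: true growth ring count = 384 − 10 + 8 = 382.
A: Extension rate ≈ 621.8 / 382 = 1.628 mm/year.
Length of B = 1.628 × 614 = 999.6 mm.

999.6 mm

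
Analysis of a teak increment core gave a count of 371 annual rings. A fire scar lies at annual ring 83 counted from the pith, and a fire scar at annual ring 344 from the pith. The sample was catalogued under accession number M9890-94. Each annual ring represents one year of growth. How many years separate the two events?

261 years

The two markers are separated by 344 − 83 = 261 annual rings.
One annual ring per year makes the interval 261 years.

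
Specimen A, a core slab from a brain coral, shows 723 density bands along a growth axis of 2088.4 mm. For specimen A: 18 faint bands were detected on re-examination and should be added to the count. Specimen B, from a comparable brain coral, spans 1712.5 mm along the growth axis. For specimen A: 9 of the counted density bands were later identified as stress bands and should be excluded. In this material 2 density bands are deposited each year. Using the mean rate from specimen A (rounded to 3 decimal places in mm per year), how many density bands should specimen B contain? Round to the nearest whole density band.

Specimen A: adjusted count: 723 − 9 + 18 = 732 density bands.
Specimen A: dividing by 2 density bands per year: 732 / 2 = 366 years.
A: Mean rate = 2088.4 mm / 366 years ≈ 5.706 mm/yr.
B spans 1712.5 / 5.706 = 300.12 years; at 2 density bands per year that is 300.12 × 2 ≈ 600 density bands.

600 density bands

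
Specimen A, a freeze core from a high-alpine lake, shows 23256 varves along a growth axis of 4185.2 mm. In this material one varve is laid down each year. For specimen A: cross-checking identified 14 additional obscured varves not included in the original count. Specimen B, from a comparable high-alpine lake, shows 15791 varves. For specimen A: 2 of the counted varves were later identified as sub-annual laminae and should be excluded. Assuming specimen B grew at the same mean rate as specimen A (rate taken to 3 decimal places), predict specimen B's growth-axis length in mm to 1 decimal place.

2842.4 mm

Specimen A: after corrections the count is 23256 − 2 + 14 = 23268 varves.
A: 4185.2 mm over 23268 years gives 4185.2 / 23268 ≈ 0.180 mm/year.
For B, 0.180 mm/year × 15791 years = 2842.4 mm.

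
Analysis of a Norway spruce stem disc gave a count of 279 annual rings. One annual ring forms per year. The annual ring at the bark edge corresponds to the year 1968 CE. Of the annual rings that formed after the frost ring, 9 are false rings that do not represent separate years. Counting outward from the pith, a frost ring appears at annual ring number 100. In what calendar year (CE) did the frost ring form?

Between annual ring 100 and the bark edge there are 279 − 100 = 179 annual rings.
179 − 9 false = 170 true annual rings after the frost ring.
The annual ring at the bark edge is 1968 CE, so the frost ring dates to 1968 − 170 = 1798 CE.

1798 CE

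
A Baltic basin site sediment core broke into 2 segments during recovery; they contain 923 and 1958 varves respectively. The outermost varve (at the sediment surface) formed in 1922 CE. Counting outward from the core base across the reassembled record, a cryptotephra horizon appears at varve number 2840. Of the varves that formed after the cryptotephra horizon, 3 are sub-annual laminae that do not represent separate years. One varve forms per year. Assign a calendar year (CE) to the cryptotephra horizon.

Total varves = 923 + 1958 = 2881.
The cryptotephra horizon sits at varve 2840 from the core base, so 2881 − 2840 = 41 varves formed after it.
41 − 3 false = 38 true varves after the cryptotephra horizon.
Counting back 38 years from 1922 CE places the cryptotephra horizon in 1922 − 38 = 1884 CE.

1884 CE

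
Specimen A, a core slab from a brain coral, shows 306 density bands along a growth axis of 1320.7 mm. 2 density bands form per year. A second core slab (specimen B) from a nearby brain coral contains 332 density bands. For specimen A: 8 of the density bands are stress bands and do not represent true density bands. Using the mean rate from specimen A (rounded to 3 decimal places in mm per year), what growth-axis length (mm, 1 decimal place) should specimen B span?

Specimen A: true density band count = 306 − 8 = 298.
Specimen A: 298 density bands at 2 per year is 298 / 2 = 149 years.
A: Mean rate = 1320.7 mm / 149 years ≈ 8.864 mm per year.
Specimen B: dividing by 2 density bands per year: 332 / 2 = 166 years. Length of B = 8.864 × 166 = 1471.4 mm.

1471.4 mm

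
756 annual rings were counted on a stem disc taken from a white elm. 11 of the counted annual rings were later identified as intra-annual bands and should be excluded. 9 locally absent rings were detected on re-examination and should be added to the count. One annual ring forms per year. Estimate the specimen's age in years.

754 yr

Correcting the raw count gives 756 − 11 + 9 = 754 true annual rings.
One annual ring per year makes the duration 754 years.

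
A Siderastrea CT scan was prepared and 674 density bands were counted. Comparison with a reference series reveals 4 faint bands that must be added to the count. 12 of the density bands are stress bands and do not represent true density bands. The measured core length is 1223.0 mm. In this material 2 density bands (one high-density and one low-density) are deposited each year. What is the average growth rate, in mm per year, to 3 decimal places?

3.673 mm per year

True density band count = 674 − 12 + 4 = 666.
Dividing by 2 density bands per year: 666 / 2 = 333 years.
Extension rate ≈ 1223.0 / 333 = 3.673 mm per year.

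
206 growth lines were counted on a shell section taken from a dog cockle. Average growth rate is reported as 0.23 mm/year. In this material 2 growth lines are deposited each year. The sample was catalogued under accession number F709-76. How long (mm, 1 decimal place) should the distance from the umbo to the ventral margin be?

23.7 mm

206 growth lines at 2 per year is 206 / 2 = 103 years.
Length ≈ 0.23 × 103 = 23.7 mm.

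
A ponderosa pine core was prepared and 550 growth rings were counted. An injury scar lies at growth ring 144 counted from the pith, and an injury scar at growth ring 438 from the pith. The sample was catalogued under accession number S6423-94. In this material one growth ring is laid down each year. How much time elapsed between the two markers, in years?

The two markers are separated by 438 − 144 = 294 growth rings.
One growth ring per year makes the interval 294 years.

294 years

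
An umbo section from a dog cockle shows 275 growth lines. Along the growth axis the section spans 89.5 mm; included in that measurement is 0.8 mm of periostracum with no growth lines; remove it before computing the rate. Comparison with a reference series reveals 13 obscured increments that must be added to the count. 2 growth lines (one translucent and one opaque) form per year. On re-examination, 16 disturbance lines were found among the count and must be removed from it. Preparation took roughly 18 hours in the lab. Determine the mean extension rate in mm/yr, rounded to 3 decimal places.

0.652 mm/yr

Correcting the raw count gives 275 − 16 + 13 = 272 true growth lines.
With 2 growth lines per year, 272 / 2 = 136 years.
Net length = 89.5 − 0.8 = 88.7 mm.
88.7 mm over 136 years gives 88.7 / 136 ≈ 0.652 mm/yr.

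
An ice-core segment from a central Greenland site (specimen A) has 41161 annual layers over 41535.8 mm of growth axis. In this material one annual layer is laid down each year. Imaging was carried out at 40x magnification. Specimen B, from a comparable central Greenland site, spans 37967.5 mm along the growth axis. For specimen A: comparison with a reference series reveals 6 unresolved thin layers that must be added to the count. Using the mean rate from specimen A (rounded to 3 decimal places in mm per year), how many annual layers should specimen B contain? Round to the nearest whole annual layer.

Specimen A: correcting the raw count gives 41161 + 6 = 41167 true annual layers.
A: Extension rate ≈ 41535.8 / 41167 = 1.009 mm/year.
B spans 37967.5 / 1.009 = 37628.84 years ≈ 37629 annual layers.

37629 annual layers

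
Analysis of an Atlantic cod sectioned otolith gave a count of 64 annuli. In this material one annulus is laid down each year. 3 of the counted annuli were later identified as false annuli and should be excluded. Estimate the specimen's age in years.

Adjusted count: 64 − 3 = 61 annuli.
At one annulus per year, that is 61 years.

61 years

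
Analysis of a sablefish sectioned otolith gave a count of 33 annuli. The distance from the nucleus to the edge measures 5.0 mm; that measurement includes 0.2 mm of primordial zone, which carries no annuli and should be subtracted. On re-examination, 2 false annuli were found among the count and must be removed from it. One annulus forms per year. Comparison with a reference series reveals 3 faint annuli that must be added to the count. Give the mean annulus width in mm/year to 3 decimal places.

Correcting the raw count gives 33 − 2 + 3 = 34 true annuli.
Removing the 0.2 mm offcut leaves 5.0 − 0.2 = 4.8 mm.
Mean rate = 4.8 mm / 34 years ≈ 0.141 mm/year.

0.141 mm/year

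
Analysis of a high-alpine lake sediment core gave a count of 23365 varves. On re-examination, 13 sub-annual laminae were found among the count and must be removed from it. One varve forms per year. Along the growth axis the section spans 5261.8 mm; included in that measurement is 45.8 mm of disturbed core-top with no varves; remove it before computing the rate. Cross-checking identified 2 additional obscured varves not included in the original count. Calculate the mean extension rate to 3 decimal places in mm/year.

True varve count = 23365 − 13 + 2 = 23354.
Removing the 45.8 mm offcut leaves 5261.8 − 45.8 = 5216.0 mm.
5216.0 mm over 23354 years gives 5216.0 / 23354 ≈ 0.223 mm/year.

0.223 mm/year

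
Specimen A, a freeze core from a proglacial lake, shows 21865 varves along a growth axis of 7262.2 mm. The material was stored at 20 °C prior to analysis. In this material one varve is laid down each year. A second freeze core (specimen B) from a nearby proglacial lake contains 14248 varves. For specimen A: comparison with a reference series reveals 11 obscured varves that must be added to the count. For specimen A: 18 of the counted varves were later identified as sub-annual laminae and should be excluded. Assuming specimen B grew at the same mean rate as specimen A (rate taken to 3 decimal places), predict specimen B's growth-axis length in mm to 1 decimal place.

Specimen A: after corrections the count is 21865 − 18 + 11 = 21858 varves.
A: Extension rate ≈ 7262.2 / 21858 = 0.332 mm/yr.
B's length ≈ 0.332 × 14248 = 4730.3 mm.

4730.3 mm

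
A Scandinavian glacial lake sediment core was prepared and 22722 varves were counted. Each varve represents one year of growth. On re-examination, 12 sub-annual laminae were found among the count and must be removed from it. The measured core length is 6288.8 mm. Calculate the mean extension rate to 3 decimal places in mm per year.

0.277 mm per year

After corrections the count is 22722 − 12 = 22710 varves.
6288.8 mm over 22710 years gives 6288.8 / 22710 ≈ 0.277 mm per year.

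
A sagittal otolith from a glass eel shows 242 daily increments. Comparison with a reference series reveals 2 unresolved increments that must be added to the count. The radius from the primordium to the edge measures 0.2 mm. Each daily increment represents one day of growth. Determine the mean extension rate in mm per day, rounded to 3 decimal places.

0.001 mm per day

Correcting the raw count gives 242 + 2 = 244 true daily increments.
Mean rate = 0.2 mm / 244 days ≈ 0.001 mm per day.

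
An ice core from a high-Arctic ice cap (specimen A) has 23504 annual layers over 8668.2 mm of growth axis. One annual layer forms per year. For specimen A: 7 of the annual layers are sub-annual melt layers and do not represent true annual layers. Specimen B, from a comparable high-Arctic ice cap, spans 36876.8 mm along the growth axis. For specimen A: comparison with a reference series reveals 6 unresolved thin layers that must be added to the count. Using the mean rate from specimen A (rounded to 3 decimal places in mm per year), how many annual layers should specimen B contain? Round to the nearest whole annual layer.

99937 annual layers

Specimen A: true annual layer count = 23504 − 7 + 6 = 23503.
A: Mean rate = 8668.2 mm / 23503 years ≈ 0.369 mm/yr.
For B, 36876.8 / 0.369 = 99937.13 years ≈ 99937 annual layers.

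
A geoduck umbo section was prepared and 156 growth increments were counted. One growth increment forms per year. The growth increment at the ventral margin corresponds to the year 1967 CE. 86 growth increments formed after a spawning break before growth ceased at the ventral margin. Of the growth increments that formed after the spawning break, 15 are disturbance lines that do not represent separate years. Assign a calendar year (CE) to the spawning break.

1896 CE

86 growth increments post-date the spawning break.
Removing the 15 false growth increments leaves 86 − 15 = 71 true growth increments beyond the spawning break.
Counting back 71 years from 1967 CE places the spawning break in 1967 − 71 = 1896 CE.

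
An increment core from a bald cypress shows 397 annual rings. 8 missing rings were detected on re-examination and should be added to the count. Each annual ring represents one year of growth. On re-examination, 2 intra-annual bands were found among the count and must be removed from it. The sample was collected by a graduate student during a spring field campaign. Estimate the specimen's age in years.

Adjusted count: 397 − 2 + 8 = 403 annual rings.
At one annual ring per year, that is 403 years.

403 years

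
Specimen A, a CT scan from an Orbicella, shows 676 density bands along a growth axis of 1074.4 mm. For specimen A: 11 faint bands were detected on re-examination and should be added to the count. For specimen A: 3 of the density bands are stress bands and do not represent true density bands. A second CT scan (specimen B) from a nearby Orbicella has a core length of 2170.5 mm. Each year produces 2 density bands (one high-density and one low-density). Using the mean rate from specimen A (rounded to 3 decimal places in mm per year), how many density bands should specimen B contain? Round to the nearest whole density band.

Specimen A: adjusted count: 676 − 3 + 11 = 684 density bands.
Specimen A: 684 density bands at 2 per year is 684 / 2 = 342 years.
A: 1074.4 mm over 342 years gives 1074.4 / 342 ≈ 3.142 mm/year.
For B, 2170.5 / 3.142 = 690.80 years; at 2 density bands per year that is 690.80 × 2 ≈ 1382 density bands.

1382 density bands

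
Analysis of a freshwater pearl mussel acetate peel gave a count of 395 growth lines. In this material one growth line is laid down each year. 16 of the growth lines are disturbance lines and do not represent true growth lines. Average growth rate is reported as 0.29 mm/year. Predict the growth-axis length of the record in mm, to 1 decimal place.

Adjusted count: 395 − 16 = 379 growth lines.
379 years at 0.29 mm/year gives 0.29 × 379 = 109.9 mm.

109.9 mm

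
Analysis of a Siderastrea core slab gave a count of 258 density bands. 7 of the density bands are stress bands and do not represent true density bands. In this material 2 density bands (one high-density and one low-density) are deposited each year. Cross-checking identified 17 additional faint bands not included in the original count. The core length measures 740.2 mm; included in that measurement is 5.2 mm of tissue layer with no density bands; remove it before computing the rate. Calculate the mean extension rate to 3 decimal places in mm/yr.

After corrections the count is 258 − 7 + 17 = 268 density bands.
Dividing by 2 density bands per year: 268 / 2 = 134 years.
Net length = 740.2 − 5.2 = 735.0 mm.
Extension rate ≈ 735.0 / 134 = 5.485 mm/yr.

5.485 mm/yr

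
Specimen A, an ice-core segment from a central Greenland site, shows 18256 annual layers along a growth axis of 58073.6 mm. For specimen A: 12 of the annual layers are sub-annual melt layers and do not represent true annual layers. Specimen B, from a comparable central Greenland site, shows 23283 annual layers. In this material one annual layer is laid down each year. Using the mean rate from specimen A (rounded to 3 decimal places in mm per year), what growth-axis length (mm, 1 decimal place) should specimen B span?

74109.8 mm

Specimen A: adjusted count: 18256 − 12 = 18244 annual layers.
A: Mean rate = 58073.6 mm / 18244 years ≈ 3.183 mm/year.
Length of B = 3.183 × 23283 = 74109.8 mm.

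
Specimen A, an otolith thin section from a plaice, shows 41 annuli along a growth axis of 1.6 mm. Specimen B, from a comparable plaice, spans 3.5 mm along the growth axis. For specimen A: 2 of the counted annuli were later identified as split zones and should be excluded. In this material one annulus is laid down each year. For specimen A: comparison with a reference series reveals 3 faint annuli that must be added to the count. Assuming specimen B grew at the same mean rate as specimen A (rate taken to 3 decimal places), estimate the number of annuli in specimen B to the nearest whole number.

Specimen A: correcting the raw count gives 41 − 2 + 3 = 42 true annuli.
A: 1.6 mm over 42 years gives 1.6 / 42 ≈ 0.038 mm/yr.
For B, 3.5 / 0.038 = 92.11 years ≈ 92 annuli.

92 annuli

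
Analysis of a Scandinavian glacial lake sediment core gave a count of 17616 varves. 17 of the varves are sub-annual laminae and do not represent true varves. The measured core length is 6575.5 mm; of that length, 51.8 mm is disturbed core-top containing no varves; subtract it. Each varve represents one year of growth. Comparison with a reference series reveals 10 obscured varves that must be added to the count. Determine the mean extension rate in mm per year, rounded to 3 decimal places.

0.370 mm per year

After corrections the count is 17616 − 17 + 10 = 17609 varves.
Net length = 6575.5 − 51.8 = 6523.7 mm.
Extension rate ≈ 6523.7 / 17609 = 0.370 mm per year.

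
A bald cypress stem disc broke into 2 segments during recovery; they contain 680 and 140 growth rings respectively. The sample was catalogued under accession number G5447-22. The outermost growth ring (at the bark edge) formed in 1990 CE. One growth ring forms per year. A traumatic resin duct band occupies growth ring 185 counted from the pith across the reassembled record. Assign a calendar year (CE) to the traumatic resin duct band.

Total growth rings = 680 + 140 = 820.
The traumatic resin duct band sits at growth ring 185 from the pith, so 820 − 185 = 635 growth rings formed after it.
1990 − 635 = 1355 CE.

1355 CE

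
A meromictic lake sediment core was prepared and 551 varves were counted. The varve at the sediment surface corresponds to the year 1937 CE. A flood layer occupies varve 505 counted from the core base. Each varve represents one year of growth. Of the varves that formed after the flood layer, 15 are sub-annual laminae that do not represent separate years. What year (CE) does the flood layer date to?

1906 CE

The flood layer sits at varve 505 from the core base, so 551 − 505 = 46 varves formed after it.
Excluding 15 false varves: 46 − 15 = 31.
The varve at the sediment surface is 1937 CE, so the flood layer dates to 1937 − 31 = 1906 CE.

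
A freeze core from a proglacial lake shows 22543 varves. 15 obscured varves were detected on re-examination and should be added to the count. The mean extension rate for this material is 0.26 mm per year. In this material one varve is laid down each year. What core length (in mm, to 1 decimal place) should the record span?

Correcting the raw count gives 22543 + 15 = 22558 true varves.
Predicted length = 0.26 mm/year × 22558 years = 5865.1 mm.

5865.1 mm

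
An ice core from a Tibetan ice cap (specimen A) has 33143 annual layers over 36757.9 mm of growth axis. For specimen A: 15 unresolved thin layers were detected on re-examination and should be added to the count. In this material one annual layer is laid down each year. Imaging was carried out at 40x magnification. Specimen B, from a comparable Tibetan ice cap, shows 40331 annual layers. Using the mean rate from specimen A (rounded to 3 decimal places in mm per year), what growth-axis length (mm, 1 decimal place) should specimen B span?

44727.1 mm

Specimen A: adjusted count: 33143 + 15 = 33158 annual layers.
A: 36757.9 mm over 33158 years gives 36757.9 / 33158 ≈ 1.109 mm per year.
For B, 1.109 mm/year × 40331 years = 44727.1 mm.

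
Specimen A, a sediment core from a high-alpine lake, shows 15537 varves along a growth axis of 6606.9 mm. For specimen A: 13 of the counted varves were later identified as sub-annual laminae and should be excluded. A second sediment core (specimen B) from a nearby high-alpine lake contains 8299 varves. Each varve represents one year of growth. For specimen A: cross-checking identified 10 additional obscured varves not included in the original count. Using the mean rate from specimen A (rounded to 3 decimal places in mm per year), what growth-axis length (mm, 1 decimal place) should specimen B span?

3527.1 mm

Specimen A: true varve count = 15537 − 13 + 10 = 15534.
A: Extension rate ≈ 6606.9 / 15534 = 0.425 mm per year.
Length of B = 0.425 × 8299 = 3527.1 mm.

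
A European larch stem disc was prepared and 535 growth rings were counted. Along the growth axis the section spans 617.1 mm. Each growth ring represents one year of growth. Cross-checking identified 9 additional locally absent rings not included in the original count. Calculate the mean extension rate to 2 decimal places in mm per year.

1.13 mm per year

Adjusted count: 535 + 9 = 544 growth rings.
Extension rate ≈ 617.1 / 544 = 1.13 mm per year.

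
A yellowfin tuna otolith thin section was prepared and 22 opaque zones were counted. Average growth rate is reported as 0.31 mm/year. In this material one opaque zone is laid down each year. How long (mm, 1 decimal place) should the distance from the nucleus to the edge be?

The record spans 22 years at 0.31 mm per year.
22 years at 0.31 mm/year gives 0.31 × 22 = 6.8 mm.

6.8 mm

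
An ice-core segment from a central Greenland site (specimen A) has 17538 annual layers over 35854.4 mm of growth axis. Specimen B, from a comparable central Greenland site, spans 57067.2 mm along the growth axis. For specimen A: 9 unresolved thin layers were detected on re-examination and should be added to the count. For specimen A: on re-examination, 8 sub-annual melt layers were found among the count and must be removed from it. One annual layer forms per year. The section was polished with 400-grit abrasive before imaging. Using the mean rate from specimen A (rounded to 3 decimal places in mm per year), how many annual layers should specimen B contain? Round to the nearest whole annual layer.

Specimen A: true annual layer count = 17538 − 8 + 9 = 17539.
A: Extension rate ≈ 35854.4 / 17539 = 2.044 mm per year.
Specimen B: 57067.2 mm / 2.044 mm per year = 27919.37 years ≈ 27919 annual layers.

27919 annual layers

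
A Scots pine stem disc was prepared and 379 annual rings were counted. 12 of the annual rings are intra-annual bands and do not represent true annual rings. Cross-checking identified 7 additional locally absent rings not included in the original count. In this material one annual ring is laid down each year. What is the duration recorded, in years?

374 yr

True annual ring count = 379 − 12 + 7 = 374.
With a one-to-one annual ring periodicity this is 374 years.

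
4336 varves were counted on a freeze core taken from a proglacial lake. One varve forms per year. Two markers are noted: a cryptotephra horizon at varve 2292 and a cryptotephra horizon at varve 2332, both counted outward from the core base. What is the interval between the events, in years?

Separation: 2332 − 2292 = 40 varves.
One varve per year makes the interval 40 years.

40 yr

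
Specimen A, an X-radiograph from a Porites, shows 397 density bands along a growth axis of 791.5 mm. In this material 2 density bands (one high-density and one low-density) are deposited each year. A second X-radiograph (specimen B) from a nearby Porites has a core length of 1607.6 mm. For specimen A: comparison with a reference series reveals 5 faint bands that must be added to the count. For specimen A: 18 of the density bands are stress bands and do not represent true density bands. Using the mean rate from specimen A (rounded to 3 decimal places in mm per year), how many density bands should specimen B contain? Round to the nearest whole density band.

Specimen A: true density band count = 397 − 18 + 5 = 384.
Specimen A: dividing by 2 density bands per year: 384 / 2 = 192 years.
A: Mean rate = 791.5 mm / 192 years ≈ 4.122 mm/yr.
B spans 1607.6 / 4.122 = 390.00 years; at 2 density bands per year that is 390.00 × 2 ≈ 780 density bands.

780 density bands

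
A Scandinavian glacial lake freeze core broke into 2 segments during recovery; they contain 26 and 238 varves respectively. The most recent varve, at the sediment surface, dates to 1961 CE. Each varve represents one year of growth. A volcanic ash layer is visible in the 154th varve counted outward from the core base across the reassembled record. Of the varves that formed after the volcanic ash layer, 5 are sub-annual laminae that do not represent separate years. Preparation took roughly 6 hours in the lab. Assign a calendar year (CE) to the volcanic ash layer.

1856 CE

Total varves = 26 + 238 = 264.
The volcanic ash layer sits at varve 154 from the core base, so 264 − 154 = 110 varves formed after it.
Removing the 5 false varves leaves 110 − 5 = 105 true varves beyond the volcanic ash layer.
1961 − 105 = 1856 CE.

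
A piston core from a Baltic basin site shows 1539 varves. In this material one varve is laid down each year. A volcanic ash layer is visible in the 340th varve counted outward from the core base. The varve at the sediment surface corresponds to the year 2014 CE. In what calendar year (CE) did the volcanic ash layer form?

815 CE

The volcanic ash layer sits at varve 340 from the core base, so 1539 − 340 = 1199 varves formed after it.
The varve at the sediment surface is 2014 CE, so the volcanic ash layer dates to 2014 − 1199 = 815 CE.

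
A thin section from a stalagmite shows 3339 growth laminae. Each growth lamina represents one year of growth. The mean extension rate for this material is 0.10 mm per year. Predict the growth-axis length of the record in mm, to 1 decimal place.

3339 years of growth are recorded.
3339 years at 0.10 mm/year gives 0.10 × 3339 = 333.9 mm.

333.9 mm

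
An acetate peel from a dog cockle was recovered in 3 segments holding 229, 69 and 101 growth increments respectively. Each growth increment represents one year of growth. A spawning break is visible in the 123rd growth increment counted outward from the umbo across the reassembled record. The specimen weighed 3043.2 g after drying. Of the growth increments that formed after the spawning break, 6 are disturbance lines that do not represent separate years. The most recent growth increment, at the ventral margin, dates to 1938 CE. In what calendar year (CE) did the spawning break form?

1668 CE

Total growth increments = 229 + 69 + 101 = 399.
399 − 123 = 276 growth increments lie beyond the spawning break toward the ventral margin.
Removing the 6 false growth increments leaves 276 − 6 = 270 true growth increments beyond the spawning break.
1938 − 270 = 1668 CE.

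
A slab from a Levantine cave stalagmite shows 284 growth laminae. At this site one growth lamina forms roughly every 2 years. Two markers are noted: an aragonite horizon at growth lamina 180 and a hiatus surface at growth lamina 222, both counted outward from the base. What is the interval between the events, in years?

84 years

The two markers are separated by 222 − 180 = 42 growth laminae.
42 growth laminae at 2 years each span 42 × 2 = 84 years.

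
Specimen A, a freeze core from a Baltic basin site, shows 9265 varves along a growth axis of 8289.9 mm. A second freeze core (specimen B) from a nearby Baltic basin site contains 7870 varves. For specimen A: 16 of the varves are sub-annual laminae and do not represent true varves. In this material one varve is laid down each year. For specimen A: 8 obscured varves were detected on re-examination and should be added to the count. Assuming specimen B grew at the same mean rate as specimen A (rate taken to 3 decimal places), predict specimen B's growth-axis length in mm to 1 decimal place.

Specimen A: after corrections the count is 9265 − 16 + 8 = 9257 varves.
A: Extension rate ≈ 8289.9 / 9257 = 0.896 mm/year.
Length of B = 0.896 × 7870 = 7051.5 mm.

7051.5 mm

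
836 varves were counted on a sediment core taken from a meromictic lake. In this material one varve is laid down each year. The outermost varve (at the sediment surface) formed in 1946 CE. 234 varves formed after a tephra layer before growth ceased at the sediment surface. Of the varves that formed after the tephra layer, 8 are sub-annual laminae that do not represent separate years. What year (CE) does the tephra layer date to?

1720 CE

234 varves formed after the tephra layer.
234 − 8 false = 226 true varves after the tephra layer.
The varve at the sediment surface is 1946 CE, so the tephra layer dates to 1946 − 226 = 1720 CE.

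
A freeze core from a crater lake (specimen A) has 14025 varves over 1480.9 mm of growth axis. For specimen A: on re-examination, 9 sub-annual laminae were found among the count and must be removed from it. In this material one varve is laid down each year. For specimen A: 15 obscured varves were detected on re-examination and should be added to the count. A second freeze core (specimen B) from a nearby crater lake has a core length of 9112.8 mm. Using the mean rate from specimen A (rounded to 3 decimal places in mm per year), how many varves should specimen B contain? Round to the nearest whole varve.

Specimen A: adjusted count: 14025 − 9 + 15 = 14031 varves.
A: Mean rate = 1480.9 mm / 14031 years ≈ 0.106 mm per year.
Specimen B: 9112.8 mm / 0.106 mm per year = 85969.81 years ≈ 85970 varves.

85970 varves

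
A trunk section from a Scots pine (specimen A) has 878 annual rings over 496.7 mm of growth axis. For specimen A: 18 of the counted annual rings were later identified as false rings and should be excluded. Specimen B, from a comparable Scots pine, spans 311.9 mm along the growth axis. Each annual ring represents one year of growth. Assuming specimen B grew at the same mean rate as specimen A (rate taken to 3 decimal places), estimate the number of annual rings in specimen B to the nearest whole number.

Specimen A: after corrections the count is 878 − 18 = 860 annual rings.
A: 496.7 mm over 860 years gives 496.7 / 860 ≈ 0.578 mm/yr.
B spans 311.9 / 0.578 = 539.62 years ≈ 540 annual rings.

540 annual rings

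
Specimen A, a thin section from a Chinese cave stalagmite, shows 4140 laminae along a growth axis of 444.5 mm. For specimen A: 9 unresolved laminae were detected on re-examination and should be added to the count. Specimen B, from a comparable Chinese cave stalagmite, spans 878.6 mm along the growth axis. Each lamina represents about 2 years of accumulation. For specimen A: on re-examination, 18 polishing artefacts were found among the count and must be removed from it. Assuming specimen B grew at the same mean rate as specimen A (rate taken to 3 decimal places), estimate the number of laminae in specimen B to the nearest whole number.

8135 laminae

Specimen A: correcting the raw count gives 4140 − 18 + 9 = 4131 true laminae.
Specimen A: 4131 laminae at 2 years each span 4131 × 2 = 8262 years.
A: Extension rate ≈ 444.5 / 8262 = 0.054 mm/year.
For B, 878.6 / 0.054 = 16270.37 years; at 2 years per lamina that is 16270.37 / 2 ≈ 8135 laminae.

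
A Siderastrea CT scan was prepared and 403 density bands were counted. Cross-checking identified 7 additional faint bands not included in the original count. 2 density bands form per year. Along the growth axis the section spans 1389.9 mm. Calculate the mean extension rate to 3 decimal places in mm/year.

6.780 mm/year

Correcting the raw count gives 403 + 7 = 410 true density bands.
Dividing by 2 density bands per year: 410 / 2 = 205 years.
Extension rate ≈ 1389.9 / 205 = 6.780 mm/year.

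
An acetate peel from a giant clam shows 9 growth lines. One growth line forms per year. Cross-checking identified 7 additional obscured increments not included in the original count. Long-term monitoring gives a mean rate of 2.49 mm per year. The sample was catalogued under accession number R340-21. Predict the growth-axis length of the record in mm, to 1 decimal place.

Correcting the raw count gives 9 + 7 = 16 true growth lines.
16 years at 2.49 mm/year gives 2.49 × 16 = 39.8 mm.

39.8 mm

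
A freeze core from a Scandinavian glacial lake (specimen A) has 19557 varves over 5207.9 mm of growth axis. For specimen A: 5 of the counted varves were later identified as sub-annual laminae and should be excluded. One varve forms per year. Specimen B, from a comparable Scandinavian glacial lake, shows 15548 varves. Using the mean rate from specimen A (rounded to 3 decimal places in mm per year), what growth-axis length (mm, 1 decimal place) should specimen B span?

4135.8 mm

Specimen A: true varve count = 19557 − 5 = 19552.
A: Extension rate ≈ 5207.9 / 19552 = 0.266 mm/yr.
Length of B = 0.266 × 15548 = 4135.8 mm.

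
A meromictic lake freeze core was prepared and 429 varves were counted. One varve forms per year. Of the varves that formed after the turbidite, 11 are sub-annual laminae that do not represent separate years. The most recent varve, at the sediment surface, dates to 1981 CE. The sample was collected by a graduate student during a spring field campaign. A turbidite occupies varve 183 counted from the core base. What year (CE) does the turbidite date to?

Between varve 183 and the sediment surface there are 429 − 183 = 246 varves.
Excluding 11 false varves: 246 − 11 = 235.
1981 − 235 = 1746 CE.

1746 CE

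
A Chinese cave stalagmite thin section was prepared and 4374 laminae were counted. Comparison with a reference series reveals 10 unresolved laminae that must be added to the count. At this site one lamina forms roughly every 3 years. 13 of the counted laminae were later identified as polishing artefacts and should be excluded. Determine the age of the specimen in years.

13113 yr

True lamina count = 4374 − 13 + 10 = 4371.
Multiplying by 3 years per lamina: 4371 × 3 = 13113 years.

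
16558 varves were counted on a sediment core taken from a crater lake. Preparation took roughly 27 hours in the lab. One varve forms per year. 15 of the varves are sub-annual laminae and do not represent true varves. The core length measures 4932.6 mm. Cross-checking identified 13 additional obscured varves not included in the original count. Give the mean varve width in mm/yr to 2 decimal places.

0.30 mm/yr

Adjusted count: 16558 − 15 + 13 = 16556 varves.
4932.6 mm over 16556 years gives 4932.6 / 16556 ≈ 0.30 mm/yr.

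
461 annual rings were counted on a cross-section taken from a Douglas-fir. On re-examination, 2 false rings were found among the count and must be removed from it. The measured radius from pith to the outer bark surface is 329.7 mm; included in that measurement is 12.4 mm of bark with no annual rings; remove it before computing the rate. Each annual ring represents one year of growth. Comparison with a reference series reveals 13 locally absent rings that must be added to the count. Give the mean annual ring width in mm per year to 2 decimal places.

Adjusted count: 461 − 2 + 13 = 472 annual rings.
Removing the 12.4 mm offcut leaves 329.7 − 12.4 = 317.3 mm.
317.3 mm over 472 years gives 317.3 / 472 ≈ 0.67 mm per year.

0.67 mm per year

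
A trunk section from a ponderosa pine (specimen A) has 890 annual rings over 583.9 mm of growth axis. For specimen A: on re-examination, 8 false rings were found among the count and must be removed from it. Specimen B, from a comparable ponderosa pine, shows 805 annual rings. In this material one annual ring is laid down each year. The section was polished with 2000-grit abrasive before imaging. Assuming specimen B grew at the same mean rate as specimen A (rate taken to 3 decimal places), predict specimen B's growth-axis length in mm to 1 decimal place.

532.9 mm

Specimen A: correcting the raw count gives 890 − 8 = 882 true annual rings.
A: Extension rate ≈ 583.9 / 882 = 0.662 mm per year.
Length of B = 0.662 × 805 = 532.9 mm.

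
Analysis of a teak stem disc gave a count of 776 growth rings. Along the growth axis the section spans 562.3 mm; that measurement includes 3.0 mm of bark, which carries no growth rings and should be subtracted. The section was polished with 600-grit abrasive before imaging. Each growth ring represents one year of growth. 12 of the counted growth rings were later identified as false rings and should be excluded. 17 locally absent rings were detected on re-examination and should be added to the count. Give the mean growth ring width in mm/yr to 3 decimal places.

0.716 mm/yr

Adjusted count: 776 − 12 + 17 = 781 growth rings.
Removing the 3.0 mm offcut leaves 562.3 − 3.0 = 559.3 mm.
Extension rate ≈ 559.3 / 781 = 0.716 mm/yr.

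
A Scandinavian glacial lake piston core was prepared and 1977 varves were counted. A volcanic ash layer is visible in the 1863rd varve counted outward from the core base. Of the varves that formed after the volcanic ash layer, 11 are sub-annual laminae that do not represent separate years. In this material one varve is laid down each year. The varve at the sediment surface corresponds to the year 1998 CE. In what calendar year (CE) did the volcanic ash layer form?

Between varve 1863 and the sediment surface there are 1977 − 1863 = 114 varves.
Removing the 11 false varves leaves 114 − 11 = 103 true varves beyond the volcanic ash layer.
1998 − 103 = 1895 CE.

1895 CE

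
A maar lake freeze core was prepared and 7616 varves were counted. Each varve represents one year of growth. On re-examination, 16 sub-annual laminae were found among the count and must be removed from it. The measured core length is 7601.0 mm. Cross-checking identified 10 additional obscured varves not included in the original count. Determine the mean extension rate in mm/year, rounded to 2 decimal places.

Adjusted count: 7616 − 16 + 10 = 7610 varves.
Extension rate ≈ 7601.0 / 7610 = 1.00 mm/year.

1.00 mm/year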